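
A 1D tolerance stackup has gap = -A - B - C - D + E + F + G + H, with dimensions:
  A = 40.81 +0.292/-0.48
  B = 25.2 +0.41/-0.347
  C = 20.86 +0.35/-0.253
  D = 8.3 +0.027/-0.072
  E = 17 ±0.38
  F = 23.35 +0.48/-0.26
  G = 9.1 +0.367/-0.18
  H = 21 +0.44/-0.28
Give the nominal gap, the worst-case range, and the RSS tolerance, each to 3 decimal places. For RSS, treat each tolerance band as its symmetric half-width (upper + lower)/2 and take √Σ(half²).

Stack each dimension's contribution:
  -A: nom -40.810 → Σnom=-40.810; wc +0.480/-0.292 → slack +0.480/-0.292; half-tol=0.386, Σhalf²=0.148996
  -B: nom -25.200 → Σnom=-66.010; wc +0.347/-0.410 → slack +0.827/-0.702; half-tol=0.378, Σhalf²=0.292258
  -C: nom -20.860 → Σnom=-86.870; wc +0.253/-0.350 → slack +1.080/-1.052; half-tol=0.301, Σhalf²=0.383160
  -D: nom -8.300 → Σnom=-95.170; wc +0.072/-0.027 → slack +1.152/-1.079; half-tol=0.049, Σhalf²=0.385611
  +E: nom +17.000 → Σnom=-78.170; wc +0.380/-0.380 → slack +1.532/-1.459; half-tol=0.380, Σhalf²=0.530011
  +F: nom +23.350 → Σnom=-54.820; wc +0.480/-0.260 → slack +2.012/-1.719; half-tol=0.370, Σhalf²=0.666911
  +G: nom +9.100 → Σnom=-45.720; wc +0.367/-0.180 → slack +2.379/-1.899; half-tol=0.273, Σhalf²=0.741713
  +H: nom +21.000 → Σnom=-24.720; wc +0.440/-0.280 → slack +2.819/-2.179; half-tol=0.360, Σhalf²=0.871313
Nominal = -24.720. Worst-case = [-24.720 - 2.179, -24.720 + 2.819] = [-26.899, -21.901]. RSS = √0.871313 = 0.933.

nominal=-24.720 wc=[-26.899,-21.901] rss=0.933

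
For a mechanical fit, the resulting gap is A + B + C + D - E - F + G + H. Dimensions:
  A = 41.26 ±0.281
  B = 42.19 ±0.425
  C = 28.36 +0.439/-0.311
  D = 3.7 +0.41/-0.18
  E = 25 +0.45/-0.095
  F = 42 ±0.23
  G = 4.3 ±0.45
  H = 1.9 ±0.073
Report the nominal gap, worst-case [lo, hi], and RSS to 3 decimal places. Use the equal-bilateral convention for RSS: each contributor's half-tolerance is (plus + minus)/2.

Stack each dimension's contribution:
  +A: nom +41.260 → Σnom=41.260; wc +0.281/-0.281 → slack +0.281/-0.281; half-tol=0.281, Σhalf²=0.078961
  +B: nom +42.190 → Σnom=83.450; wc +0.425/-0.425 → slack +0.706/-0.706; half-tol=0.425, Σhalf²=0.259586
  +C: nom +28.360 → Σnom=111.810; wc +0.439/-0.311 → slack +1.145/-1.017; half-tol=0.375, Σhalf²=0.400211
  +D: nom +3.700 → Σnom=115.510; wc +0.410/-0.180 → slack +1.555/-1.197; half-tol=0.295, Σhalf²=0.487236
  -E: nom -25.000 → Σnom=90.510; wc +0.095/-0.450 → slack +1.650/-1.647; half-tol=0.273, Σhalf²=0.561492
  -F: nom -42.000 → Σnom=48.510; wc +0.230/-0.230 → slack +1.880/-1.877; half-tol=0.230, Σhalf²=0.614392
  +G: nom +4.300 → Σnom=52.810; wc +0.450/-0.450 → slack +2.330/-2.327; half-tol=0.450, Σhalf²=0.816892
  +H: nom +1.900 → Σnom=54.710; wc +0.073/-0.073 → slack +2.403/-2.400; half-tol=0.073, Σhalf²=0.822221
Nominal = 54.710. Worst-case = [54.710 - 2.400, 54.710 + 2.403] = [52.310, 57.113]. RSS = √0.822221 = 0.907.

nominal=54.710 wc=[52.310,57.113] rss=0.907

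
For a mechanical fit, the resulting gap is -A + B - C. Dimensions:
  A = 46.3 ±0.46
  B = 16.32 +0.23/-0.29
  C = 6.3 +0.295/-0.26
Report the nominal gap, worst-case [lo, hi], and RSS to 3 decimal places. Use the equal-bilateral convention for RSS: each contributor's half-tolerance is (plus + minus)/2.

Stack each dimension's contribution:
  -A: nom -46.300 → Σnom=-46.300; wc +0.460/-0.460 → slack +0.460/-0.460; half-tol=0.460, Σhalf²=0.211600
  +B: nom +16.320 → Σnom=-29.980; wc +0.230/-0.290 → slack +0.690/-0.750; half-tol=0.260, Σhalf²=0.279200
  -C: nom -6.300 → Σnom=-36.280; wc +0.260/-0.295 → slack +0.950/-1.045; half-tol=0.277, Σhalf²=0.356206
Nominal = -36.280. Worst-case = [-36.280 - 1.045, -36.280 + 0.950] = [-37.325, -35.330]. RSS = √0.356206 = 0.597.

nominal=-36.280 wc=[-37.325,-35.330] rss=0.597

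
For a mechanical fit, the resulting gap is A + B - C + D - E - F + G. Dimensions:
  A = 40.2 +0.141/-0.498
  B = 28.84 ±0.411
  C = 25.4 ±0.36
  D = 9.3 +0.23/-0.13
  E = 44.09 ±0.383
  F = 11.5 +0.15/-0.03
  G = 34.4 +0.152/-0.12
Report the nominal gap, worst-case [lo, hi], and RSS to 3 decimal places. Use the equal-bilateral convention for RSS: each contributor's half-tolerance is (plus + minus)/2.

Stack each dimension's contribution:
  +A: nom +40.200 → Σnom=40.200; wc +0.141/-0.498 → slack +0.141/-0.498; half-tol=0.320, Σhalf²=0.102080
  +B: nom +28.840 → Σnom=69.040; wc +0.411/-0.411 → slack +0.552/-0.909; half-tol=0.411, Σhalf²=0.271001
  -C: nom -25.400 → Σnom=43.640; wc +0.360/-0.360 → slack +0.912/-1.269; half-tol=0.360, Σhalf²=0.400601
  +D: nom +9.300 → Σnom=52.940; wc +0.230/-0.130 → slack +1.142/-1.399; half-tol=0.180, Σhalf²=0.433001
  -E: nom -44.090 → Σnom=8.850; wc +0.383/-0.383 → slack +1.525/-1.782; half-tol=0.383, Σhalf²=0.579690
  -F: nom -11.500 → Σnom=-2.650; wc +0.030/-0.150 → slack +1.555/-1.932; half-tol=0.090, Σhalf²=0.587790
  +G: nom +34.400 → Σnom=31.750; wc +0.152/-0.120 → slack +1.707/-2.052; half-tol=0.136, Σhalf²=0.606286
Nominal = 31.750. Worst-case = [31.750 - 2.052, 31.750 + 1.707] = [29.698, 33.457]. RSS = √0.606286 = 0.779.

nominal=31.750 wc=[29.698,33.457] rss=0.779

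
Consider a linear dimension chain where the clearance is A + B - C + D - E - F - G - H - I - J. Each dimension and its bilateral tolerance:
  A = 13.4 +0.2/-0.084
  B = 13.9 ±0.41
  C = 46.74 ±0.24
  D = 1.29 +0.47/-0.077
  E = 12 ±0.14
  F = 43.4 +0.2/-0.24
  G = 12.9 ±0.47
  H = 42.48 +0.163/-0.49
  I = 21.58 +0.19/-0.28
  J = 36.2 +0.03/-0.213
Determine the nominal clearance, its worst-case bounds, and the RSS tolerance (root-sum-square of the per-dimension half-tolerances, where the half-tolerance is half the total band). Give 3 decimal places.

Stack each dimension's contribution:
  +A: nom +13.400 → Σnom=13.400; wc +0.200/-0.084 → slack +0.200/-0.084; half-tol=0.142, Σhalf²=0.020164
  +B: nom +13.900 → Σnom=27.300; wc +0.410/-0.410 → slack +0.610/-0.494; half-tol=0.410, Σhalf²=0.188264
  -C: nom -46.740 → Σnom=-19.440; wc +0.240/-0.240 → slack +0.850/-0.734; half-tol=0.240, Σhalf²=0.245864
  +D: nom +1.290 → Σnom=-18.150; wc +0.470/-0.077 → slack +1.320/-0.811; half-tol=0.273, Σhalf²=0.320666
  -E: nom -12.000 → Σnom=-30.150; wc +0.140/-0.140 → slack +1.460/-0.951; half-tol=0.140, Σhalf²=0.340266
  -F: nom -43.400 → Σnom=-73.550; wc +0.240/-0.200 → slack +1.700/-1.151; half-tol=0.220, Σhalf²=0.388666
  -G: nom -12.900 → Σnom=-86.450; wc +0.470/-0.470 → slack +2.170/-1.621; half-tol=0.470, Σhalf²=0.609566
  -H: nom -42.480 → Σnom=-128.930; wc +0.490/-0.163 → slack +2.660/-1.784; half-tol=0.327, Σhalf²=0.716168
  -I: nom -21.580 → Σnom=-150.510; wc +0.280/-0.190 → slack +2.940/-1.974; half-tol=0.235, Σhalf²=0.771393
  -J: nom -36.200 → Σnom=-186.710; wc +0.213/-0.030 → slack +3.153/-2.004; half-tol=0.121, Σhalf²=0.786156
Nominal = -186.710. Worst-case = [-186.710 - 2.004, -186.710 + 3.153] = [-188.714, -183.557]. RSS = √0.786156 = 0.887.

nominal=-186.710 wc=[-188.714,-183.557] rss=0.887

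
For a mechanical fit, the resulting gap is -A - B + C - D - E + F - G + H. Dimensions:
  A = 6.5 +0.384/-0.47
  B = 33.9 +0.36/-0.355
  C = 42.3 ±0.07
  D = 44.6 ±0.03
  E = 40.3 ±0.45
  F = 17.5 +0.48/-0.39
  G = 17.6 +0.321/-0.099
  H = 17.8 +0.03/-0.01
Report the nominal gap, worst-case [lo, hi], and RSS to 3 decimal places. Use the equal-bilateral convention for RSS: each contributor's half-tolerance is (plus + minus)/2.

nominal=-65.300 wc=[-67.315,-63.316] rss=0.867

Stack each dimension's contribution:
  -A: nom -6.500 → Σnom=-6.500; wc +0.470/-0.384 → slack +0.470/-0.384; half-tol=0.427, Σhalf²=0.182329
  -B: nom -33.900 → Σnom=-40.400; wc +0.355/-0.360 → slack +0.825/-0.744; half-tol=0.357, Σhalf²=0.310135
  +C: nom +42.300 → Σnom=1.900; wc +0.070/-0.070 → slack +0.895/-0.814; half-tol=0.070, Σhalf²=0.315035
  -D: nom -44.600 → Σnom=-42.700; wc +0.030/-0.030 → slack +0.925/-0.844; half-tol=0.030, Σhalf²=0.315935
  -E: nom -40.300 → Σnom=-83.000; wc +0.450/-0.450 → slack +1.375/-1.294; half-tol=0.450, Σhalf²=0.518435
  +F: nom +17.500 → Σnom=-65.500; wc +0.480/-0.390 → slack +1.855/-1.684; half-tol=0.435, Σhalf²=0.707660
  -G: nom -17.600 → Σnom=-83.100; wc +0.099/-0.321 → slack +1.954/-2.005; half-tol=0.210, Σhalf²=0.751760
  +H: nom +17.800 → Σnom=-65.300; wc +0.030/-0.010 → slack +1.984/-2.015; half-tol=0.020, Σhalf²=0.752160
Nominal = -65.300. Worst-case = [-65.300 - 2.015, -65.300 + 1.984] = [-67.315, -63.316]. RSS = √0.752160 = 0.867.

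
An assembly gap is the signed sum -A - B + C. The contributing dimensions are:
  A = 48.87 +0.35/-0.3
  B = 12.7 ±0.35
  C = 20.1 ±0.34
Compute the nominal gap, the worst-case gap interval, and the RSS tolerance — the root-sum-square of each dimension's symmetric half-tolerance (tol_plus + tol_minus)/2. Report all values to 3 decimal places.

Stack each dimension's contribution:
  -A: nom -48.870 → Σnom=-48.870; wc +0.300/-0.350 → slack +0.300/-0.350; half-tol=0.325, Σhalf²=0.105625
  -B: nom -12.700 → Σnom=-61.570; wc +0.350/-0.350 → slack +0.650/-0.700; half-tol=0.350, Σhalf²=0.228125
  +C: nom +20.100 → Σnom=-41.470; wc +0.340/-0.340 → slack +0.990/-1.040; half-tol=0.340, Σhalf²=0.343725
Nominal = -41.470. Worst-case = [-41.470 - 1.040, -41.470 + 0.990] = [-42.510, -40.480]. RSS = √0.343725 = 0.586.

nominal=-41.470 wc=[-42.510,-40.480] rss=0.586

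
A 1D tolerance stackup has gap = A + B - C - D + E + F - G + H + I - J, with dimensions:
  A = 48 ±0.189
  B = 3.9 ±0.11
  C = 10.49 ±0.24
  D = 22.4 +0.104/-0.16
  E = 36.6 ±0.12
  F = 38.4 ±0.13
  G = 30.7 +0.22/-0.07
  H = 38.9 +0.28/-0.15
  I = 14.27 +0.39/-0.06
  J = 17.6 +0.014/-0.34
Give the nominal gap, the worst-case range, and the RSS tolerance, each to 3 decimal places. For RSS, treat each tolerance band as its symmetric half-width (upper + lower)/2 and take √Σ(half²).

nominal=98.880 wc=[97.543,100.909] rss=0.551

Stack each dimension's contribution:
  +A: nom +48.000 → Σnom=48.000; wc +0.189/-0.189 → slack +0.189/-0.189; half-tol=0.189, Σhalf²=0.035721
  +B: nom +3.900 → Σnom=51.900; wc +0.110/-0.110 → slack +0.299/-0.299; half-tol=0.110, Σhalf²=0.047821
  -C: nom -10.490 → Σnom=41.410; wc +0.240/-0.240 → slack +0.539/-0.539; half-tol=0.240, Σhalf²=0.105421
  -D: nom -22.400 → Σnom=19.010; wc +0.160/-0.104 → slack +0.699/-0.643; half-tol=0.132, Σhalf²=0.122845
  +E: nom +36.600 → Σnom=55.610; wc +0.120/-0.120 → slack +0.819/-0.763; half-tol=0.120, Σhalf²=0.137245
  +F: nom +38.400 → Σnom=94.010; wc +0.130/-0.130 → slack +0.949/-0.893; half-tol=0.130, Σhalf²=0.154145
  -G: nom -30.700 → Σnom=63.310; wc +0.070/-0.220 → slack +1.019/-1.113; half-tol=0.145, Σhalf²=0.175170
  +H: nom +38.900 → Σnom=102.210; wc +0.280/-0.150 → slack +1.299/-1.263; half-tol=0.215, Σhalf²=0.221395
  +I: nom +14.270 → Σnom=116.480; wc +0.390/-0.060 → slack +1.689/-1.323; half-tol=0.225, Σhalf²=0.272020
  -J: nom -17.600 → Σnom=98.880; wc +0.340/-0.014 → slack +2.029/-1.337; half-tol=0.177, Σhalf²=0.303349
Nominal = 98.880. Worst-case = [98.880 - 1.337, 98.880 + 2.029] = [97.543, 100.909]. RSS = √0.303349 = 0.551.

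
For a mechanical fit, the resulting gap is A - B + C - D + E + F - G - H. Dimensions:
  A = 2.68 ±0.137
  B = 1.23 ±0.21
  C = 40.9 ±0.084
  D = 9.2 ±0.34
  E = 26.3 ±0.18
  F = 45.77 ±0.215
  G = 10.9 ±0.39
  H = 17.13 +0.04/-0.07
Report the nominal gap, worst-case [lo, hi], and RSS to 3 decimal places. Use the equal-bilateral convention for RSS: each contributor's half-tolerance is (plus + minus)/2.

nominal=77.190 wc=[75.594,78.816] rss=0.648

Stack each dimension's contribution:
  +A: nom +2.680 → Σnom=2.680; wc +0.137/-0.137 → slack +0.137/-0.137; half-tol=0.137, Σhalf²=0.018769
  -B: nom -1.230 → Σnom=1.450; wc +0.210/-0.210 → slack +0.347/-0.347; half-tol=0.210, Σhalf²=0.062869
  +C: nom +40.900 → Σnom=42.350; wc +0.084/-0.084 → slack +0.431/-0.431; half-tol=0.084, Σhalf²=0.069925
  -D: nom -9.200 → Σnom=33.150; wc +0.340/-0.340 → slack +0.771/-0.771; half-tol=0.340, Σhalf²=0.185525
  +E: nom +26.300 → Σnom=59.450; wc +0.180/-0.180 → slack +0.951/-0.951; half-tol=0.180, Σhalf²=0.217925
  +F: nom +45.770 → Σnom=105.220; wc +0.215/-0.215 → slack +1.166/-1.166; half-tol=0.215, Σhalf²=0.264150
  -G: nom -10.900 → Σnom=94.320; wc +0.390/-0.390 → slack +1.556/-1.556; half-tol=0.390, Σhalf²=0.416250
  -H: nom -17.130 → Σnom=77.190; wc +0.070/-0.040 → slack +1.626/-1.596; half-tol=0.055, Σhalf²=0.419275
Nominal = 77.190. Worst-case = [77.190 - 1.596, 77.190 + 1.626] = [75.594, 78.816]. RSS = √0.419275 = 0.648.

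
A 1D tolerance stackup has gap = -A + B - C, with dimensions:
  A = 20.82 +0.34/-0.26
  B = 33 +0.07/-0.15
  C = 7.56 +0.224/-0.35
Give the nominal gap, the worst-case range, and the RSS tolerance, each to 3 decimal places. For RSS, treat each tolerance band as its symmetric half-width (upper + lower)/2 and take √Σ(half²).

Stack each dimension's contribution:
  -A: nom -20.820 → Σnom=-20.820; wc +0.260/-0.340 → slack +0.260/-0.340; half-tol=0.300, Σhalf²=0.090000
  +B: nom +33.000 → Σnom=12.180; wc +0.070/-0.150 → slack +0.330/-0.490; half-tol=0.110, Σhalf²=0.102100
  -C: nom -7.560 → Σnom=4.620; wc +0.350/-0.224 → slack +0.680/-0.714; half-tol=0.287, Σhalf²=0.184469
Nominal = 4.620. Worst-case = [4.620 - 0.714, 4.620 + 0.680] = [3.906, 5.300]. RSS = √0.184469 = 0.429.

nominal=4.620 wc=[3.906,5.300] rss=0.429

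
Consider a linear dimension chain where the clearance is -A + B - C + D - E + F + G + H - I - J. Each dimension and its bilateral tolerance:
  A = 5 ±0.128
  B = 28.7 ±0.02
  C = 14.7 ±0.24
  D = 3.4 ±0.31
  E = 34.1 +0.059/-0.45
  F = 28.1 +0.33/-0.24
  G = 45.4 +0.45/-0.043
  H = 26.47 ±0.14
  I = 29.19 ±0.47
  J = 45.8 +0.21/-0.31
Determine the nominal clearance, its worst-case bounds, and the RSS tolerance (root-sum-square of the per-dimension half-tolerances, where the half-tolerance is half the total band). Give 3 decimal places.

Stack each dimension's contribution:
  -A: nom -5.000 → Σnom=-5.000; wc +0.128/-0.128 → slack +0.128/-0.128; half-tol=0.128, Σhalf²=0.016384
  +B: nom +28.700 → Σnom=23.700; wc +0.020/-0.020 → slack +0.148/-0.148; half-tol=0.020, Σhalf²=0.016784
  -C: nom -14.700 → Σnom=9.000; wc +0.240/-0.240 → slack +0.388/-0.388; half-tol=0.240, Σhalf²=0.074384
  +D: nom +3.400 → Σnom=12.400; wc +0.310/-0.310 → slack +0.698/-0.698; half-tol=0.310, Σhalf²=0.170484
  -E: nom -34.100 → Σnom=-21.700; wc +0.450/-0.059 → slack +1.148/-0.757; half-tol=0.255, Σhalf²=0.235254
  +F: nom +28.100 → Σnom=6.400; wc +0.330/-0.240 → slack +1.478/-0.997; half-tol=0.285, Σhalf²=0.316479
  +G: nom +45.400 → Σnom=51.800; wc +0.450/-0.043 → slack +1.928/-1.040; half-tol=0.246, Σhalf²=0.377242
  +H: nom +26.470 → Σnom=78.270; wc +0.140/-0.140 → slack +2.068/-1.180; half-tol=0.140, Σhalf²=0.396842
  -I: nom -29.190 → Σnom=49.080; wc +0.470/-0.470 → slack +2.538/-1.650; half-tol=0.470, Σhalf²=0.617742
  -J: nom -45.800 → Σnom=3.280; wc +0.310/-0.210 → slack +2.848/-1.860; half-tol=0.260, Σhalf²=0.685342
Nominal = 3.280. Worst-case = [3.280 - 1.860, 3.280 + 2.848] = [1.420, 6.128]. RSS = √0.685342 = 0.828.

nominal=3.280 wc=[1.420,6.128] rss=0.828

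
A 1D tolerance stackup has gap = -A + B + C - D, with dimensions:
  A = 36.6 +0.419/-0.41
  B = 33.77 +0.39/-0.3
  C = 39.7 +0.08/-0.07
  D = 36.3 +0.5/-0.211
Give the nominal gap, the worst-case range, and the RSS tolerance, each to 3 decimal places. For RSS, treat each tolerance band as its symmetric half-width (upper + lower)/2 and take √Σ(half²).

Stack each dimension's contribution:
  -A: nom -36.600 → Σnom=-36.600; wc +0.410/-0.419 → slack +0.410/-0.419; half-tol=0.414, Σhalf²=0.171810
  +B: nom +33.770 → Σnom=-2.830; wc +0.390/-0.300 → slack +0.800/-0.719; half-tol=0.345, Σhalf²=0.290835
  +C: nom +39.700 → Σnom=36.870; wc +0.080/-0.070 → slack +0.880/-0.789; half-tol=0.075, Σhalf²=0.296460
  -D: nom -36.300 → Σnom=0.570; wc +0.211/-0.500 → slack +1.091/-1.289; half-tol=0.355, Σhalf²=0.422840
Nominal = 0.570. Worst-case = [0.570 - 1.289, 0.570 + 1.091] = [-0.719, 1.661]. RSS = √0.422840 = 0.650.

nominal=0.570 wc=[-0.719,1.661] rss=0.650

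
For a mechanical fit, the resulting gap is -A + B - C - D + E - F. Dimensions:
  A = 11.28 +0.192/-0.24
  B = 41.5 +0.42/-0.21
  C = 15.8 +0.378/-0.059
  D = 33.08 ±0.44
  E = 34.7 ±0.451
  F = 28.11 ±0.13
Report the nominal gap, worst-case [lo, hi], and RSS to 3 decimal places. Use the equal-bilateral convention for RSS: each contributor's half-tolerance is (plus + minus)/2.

nominal=-12.070 wc=[-13.871,-10.330] rss=0.779

Stack each dimension's contribution:
  -A: nom -11.280 → Σnom=-11.280; wc +0.240/-0.192 → slack +0.240/-0.192; half-tol=0.216, Σhalf²=0.046656
  +B: nom +41.500 → Σnom=30.220; wc +0.420/-0.210 → slack +0.660/-0.402; half-tol=0.315, Σhalf²=0.145881
  -C: nom -15.800 → Σnom=14.420; wc +0.059/-0.378 → slack +0.719/-0.780; half-tol=0.218, Σhalf²=0.193623
  -D: nom -33.080 → Σnom=-18.660; wc +0.440/-0.440 → slack +1.159/-1.220; half-tol=0.440, Σhalf²=0.387223
  +E: nom +34.700 → Σnom=16.040; wc +0.451/-0.451 → slack +1.610/-1.671; half-tol=0.451, Σhalf²=0.590624
  -F: nom -28.110 → Σnom=-12.070; wc +0.130/-0.130 → slack +1.740/-1.801; half-tol=0.130, Σhalf²=0.607524
Nominal = -12.070. Worst-case = [-12.070 - 1.801, -12.070 + 1.740] = [-13.871, -10.330]. RSS = √0.607524 = 0.779.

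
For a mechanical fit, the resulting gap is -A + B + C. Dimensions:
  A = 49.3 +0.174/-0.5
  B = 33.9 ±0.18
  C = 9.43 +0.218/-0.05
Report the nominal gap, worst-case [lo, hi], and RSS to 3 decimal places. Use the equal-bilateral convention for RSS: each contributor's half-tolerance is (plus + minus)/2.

nominal=-5.970 wc=[-6.374,-5.072] rss=0.405

Stack each dimension's contribution:
  -A: nom -49.300 → Σnom=-49.300; wc +0.500/-0.174 → slack +0.500/-0.174; half-tol=0.337, Σhalf²=0.113569
  +B: nom +33.900 → Σnom=-15.400; wc +0.180/-0.180 → slack +0.680/-0.354; half-tol=0.180, Σhalf²=0.145969
  +C: nom +9.430 → Σnom=-5.970; wc +0.218/-0.050 → slack +0.898/-0.404; half-tol=0.134, Σhalf²=0.163925
Nominal = -5.970. Worst-case = [-5.970 - 0.404, -5.970 + 0.898] = [-6.374, -5.072]. RSS = √0.163925 = 0.405.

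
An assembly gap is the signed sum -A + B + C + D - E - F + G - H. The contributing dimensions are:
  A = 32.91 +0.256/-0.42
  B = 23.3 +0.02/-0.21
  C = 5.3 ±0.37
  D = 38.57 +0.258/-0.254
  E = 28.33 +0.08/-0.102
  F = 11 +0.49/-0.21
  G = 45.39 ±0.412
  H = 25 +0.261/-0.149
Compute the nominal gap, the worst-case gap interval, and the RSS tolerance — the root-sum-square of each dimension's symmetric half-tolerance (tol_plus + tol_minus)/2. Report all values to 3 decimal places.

Stack each dimension's contribution:
  -A: nom -32.910 → Σnom=-32.910; wc +0.420/-0.256 → slack +0.420/-0.256; half-tol=0.338, Σhalf²=0.114244
  +B: nom +23.300 → Σnom=-9.610; wc +0.020/-0.210 → slack +0.440/-0.466; half-tol=0.115, Σhalf²=0.127469
  +C: nom +5.300 → Σnom=-4.310; wc +0.370/-0.370 → slack +0.810/-0.836; half-tol=0.370, Σhalf²=0.264369
  +D: nom +38.570 → Σnom=34.260; wc +0.258/-0.254 → slack +1.068/-1.090; half-tol=0.256, Σhalf²=0.329905
  -E: nom -28.330 → Σnom=5.930; wc +0.102/-0.080 → slack +1.170/-1.170; half-tol=0.091, Σhalf²=0.338186
  -F: nom -11.000 → Σnom=-5.070; wc +0.210/-0.490 → slack +1.380/-1.660; half-tol=0.350, Σhalf²=0.460686
  +G: nom +45.390 → Σnom=40.320; wc +0.412/-0.412 → slack +1.792/-2.072; half-tol=0.412, Σhalf²=0.630430
  -H: nom -25.000 → Σnom=15.320; wc +0.149/-0.261 → slack +1.941/-2.333; half-tol=0.205, Σhalf²=0.672455
Nominal = 15.320. Worst-case = [15.320 - 2.333, 15.320 + 1.941] = [12.987, 17.261]. RSS = √0.672455 = 0.820.

nominal=15.320 wc=[12.987,17.261] rss=0.820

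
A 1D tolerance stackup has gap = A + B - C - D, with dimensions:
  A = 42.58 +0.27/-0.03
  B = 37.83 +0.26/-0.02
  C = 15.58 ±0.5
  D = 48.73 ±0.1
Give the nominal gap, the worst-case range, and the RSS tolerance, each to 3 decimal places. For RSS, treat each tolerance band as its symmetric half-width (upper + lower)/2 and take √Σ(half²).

nominal=16.100 wc=[15.450,17.230] rss=0.550

Stack each dimension's contribution:
  +A: nom +42.580 → Σnom=42.580; wc +0.270/-0.030 → slack +0.270/-0.030; half-tol=0.150, Σhalf²=0.022500
  +B: nom +37.830 → Σnom=80.410; wc +0.260/-0.020 → slack +0.530/-0.050; half-tol=0.140, Σhalf²=0.042100
  -C: nom -15.580 → Σnom=64.830; wc +0.500/-0.500 → slack +1.030/-0.550; half-tol=0.500, Σhalf²=0.292100
  -D: nom -48.730 → Σnom=16.100; wc +0.100/-0.100 → slack +1.130/-0.650; half-tol=0.100, Σhalf²=0.302100
Nominal = 16.100. Worst-case = [16.100 - 0.650, 16.100 + 1.130] = [15.450, 17.230]. RSS = √0.302100 = 0.550.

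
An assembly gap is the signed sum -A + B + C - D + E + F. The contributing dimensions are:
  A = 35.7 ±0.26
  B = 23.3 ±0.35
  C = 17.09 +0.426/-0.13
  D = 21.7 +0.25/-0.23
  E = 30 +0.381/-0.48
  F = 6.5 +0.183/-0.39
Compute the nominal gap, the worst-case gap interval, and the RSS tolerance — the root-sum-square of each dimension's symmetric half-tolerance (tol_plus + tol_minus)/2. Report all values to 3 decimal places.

nominal=19.490 wc=[17.630,21.320] rss=0.770

Stack each dimension's contribution:
  -A: nom -35.700 → Σnom=-35.700; wc +0.260/-0.260 → slack +0.260/-0.260; half-tol=0.260, Σhalf²=0.067600
  +B: nom +23.300 → Σnom=-12.400; wc +0.350/-0.350 → slack +0.610/-0.610; half-tol=0.350, Σhalf²=0.190100
  +C: nom +17.090 → Σnom=4.690; wc +0.426/-0.130 → slack +1.036/-0.740; half-tol=0.278, Σhalf²=0.267384
  -D: nom -21.700 → Σnom=-17.010; wc +0.230/-0.250 → slack +1.266/-0.990; half-tol=0.240, Σhalf²=0.324984
  +E: nom +30.000 → Σnom=12.990; wc +0.381/-0.480 → slack +1.647/-1.470; half-tol=0.430, Σhalf²=0.510314
  +F: nom +6.500 → Σnom=19.490; wc +0.183/-0.390 → slack +1.830/-1.860; half-tol=0.286, Σhalf²=0.592396
Nominal = 19.490. Worst-case = [19.490 - 1.860, 19.490 + 1.830] = [17.630, 21.320]. RSS = √0.592396 = 0.770.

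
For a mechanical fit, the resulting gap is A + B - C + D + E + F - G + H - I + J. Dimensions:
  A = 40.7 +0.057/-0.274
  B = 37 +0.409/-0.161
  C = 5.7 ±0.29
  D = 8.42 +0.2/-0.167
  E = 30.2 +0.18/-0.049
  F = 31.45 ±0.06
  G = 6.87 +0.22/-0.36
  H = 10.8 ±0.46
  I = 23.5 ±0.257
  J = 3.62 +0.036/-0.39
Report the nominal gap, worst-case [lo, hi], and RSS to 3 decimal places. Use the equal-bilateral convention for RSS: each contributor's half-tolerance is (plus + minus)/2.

nominal=126.120 wc=[123.792,128.429] rss=0.806

Stack each dimension's contribution:
  +A: nom +40.700 → Σnom=40.700; wc +0.057/-0.274 → slack +0.057/-0.274; half-tol=0.166, Σhalf²=0.027390
  +B: nom +37.000 → Σnom=77.700; wc +0.409/-0.161 → slack +0.466/-0.435; half-tol=0.285, Σhalf²=0.108615
  -C: nom -5.700 → Σnom=72.000; wc +0.290/-0.290 → slack +0.756/-0.725; half-tol=0.290, Σhalf²=0.192715
  +D: nom +8.420 → Σnom=80.420; wc +0.200/-0.167 → slack +0.956/-0.892; half-tol=0.183, Σhalf²=0.226388
  +E: nom +30.200 → Σnom=110.620; wc +0.180/-0.049 → slack +1.136/-0.941; half-tol=0.114, Σhalf²=0.239498
  +F: nom +31.450 → Σnom=142.070; wc +0.060/-0.060 → slack +1.196/-1.001; half-tol=0.060, Σhalf²=0.243098
  -G: nom -6.870 → Σnom=135.200; wc +0.360/-0.220 → slack +1.556/-1.221; half-tol=0.290, Σhalf²=0.327198
  +H: nom +10.800 → Σnom=146.000; wc +0.460/-0.460 → slack +2.016/-1.681; half-tol=0.460, Σhalf²=0.538798
  -I: nom -23.500 → Σnom=122.500; wc +0.257/-0.257 → slack +2.273/-1.938; half-tol=0.257, Σhalf²=0.604847
  +J: nom +3.620 → Σnom=126.120; wc +0.036/-0.390 → slack +2.309/-2.328; half-tol=0.213, Σhalf²=0.650216
Nominal = 126.120. Worst-case = [126.120 - 2.328, 126.120 + 2.309] = [123.792, 128.429]. RSS = √0.650216 = 0.806.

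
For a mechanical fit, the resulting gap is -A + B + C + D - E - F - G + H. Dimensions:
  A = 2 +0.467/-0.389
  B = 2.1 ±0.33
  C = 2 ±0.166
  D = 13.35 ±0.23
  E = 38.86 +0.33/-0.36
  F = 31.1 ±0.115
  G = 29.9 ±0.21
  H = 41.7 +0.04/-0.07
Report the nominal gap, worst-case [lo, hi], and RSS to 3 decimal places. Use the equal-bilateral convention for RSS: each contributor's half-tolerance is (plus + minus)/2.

nominal=-42.710 wc=[-44.628,-40.870] rss=0.743

Stack each dimension's contribution:
  -A: nom -2.000 → Σnom=-2.000; wc +0.389/-0.467 → slack +0.389/-0.467; half-tol=0.428, Σhalf²=0.183184
  +B: nom +2.100 → Σnom=0.100; wc +0.330/-0.330 → slack +0.719/-0.797; half-tol=0.330, Σhalf²=0.292084
  +C: nom +2.000 → Σnom=2.100; wc +0.166/-0.166 → slack +0.885/-0.963; half-tol=0.166, Σhalf²=0.319640
  +D: nom +13.350 → Σnom=15.450; wc +0.230/-0.230 → slack +1.115/-1.193; half-tol=0.230, Σhalf²=0.372540
  -E: nom -38.860 → Σnom=-23.410; wc +0.360/-0.330 → slack +1.475/-1.523; half-tol=0.345, Σhalf²=0.491565
  -F: nom -31.100 → Σnom=-54.510; wc +0.115/-0.115 → slack +1.590/-1.638; half-tol=0.115, Σhalf²=0.504790
  -G: nom -29.900 → Σnom=-84.410; wc +0.210/-0.210 → slack +1.800/-1.848; half-tol=0.210, Σhalf²=0.548890
  +H: nom +41.700 → Σnom=-42.710; wc +0.040/-0.070 → slack +1.840/-1.918; half-tol=0.055, Σhalf²=0.551915
Nominal = -42.710. Worst-case = [-42.710 - 1.918, -42.710 + 1.840] = [-44.628, -40.870]. RSS = √0.551915 = 0.743.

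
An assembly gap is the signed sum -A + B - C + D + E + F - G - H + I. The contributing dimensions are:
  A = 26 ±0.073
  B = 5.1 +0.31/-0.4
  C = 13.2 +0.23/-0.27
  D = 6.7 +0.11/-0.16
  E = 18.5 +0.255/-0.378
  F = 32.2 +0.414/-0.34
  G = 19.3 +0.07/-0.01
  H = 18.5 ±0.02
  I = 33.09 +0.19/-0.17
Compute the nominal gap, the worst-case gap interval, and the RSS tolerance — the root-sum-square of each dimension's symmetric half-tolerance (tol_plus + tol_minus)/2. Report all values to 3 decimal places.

nominal=18.590 wc=[16.749,20.242] rss=0.699

Stack each dimension's contribution:
  -A: nom -26.000 → Σnom=-26.000; wc +0.073/-0.073 → slack +0.073/-0.073; half-tol=0.073, Σhalf²=0.005329
  +B: nom +5.100 → Σnom=-20.900; wc +0.310/-0.400 → slack +0.383/-0.473; half-tol=0.355, Σhalf²=0.131354
  -C: nom -13.200 → Σnom=-34.100; wc +0.270/-0.230 → slack +0.653/-0.703; half-tol=0.250, Σhalf²=0.193854
  +D: nom +6.700 → Σnom=-27.400; wc +0.110/-0.160 → slack +0.763/-0.863; half-tol=0.135, Σhalf²=0.212079
  +E: nom +18.500 → Σnom=-8.900; wc +0.255/-0.378 → slack +1.018/-1.241; half-tol=0.317, Σhalf²=0.312251
  +F: nom +32.200 → Σnom=23.300; wc +0.414/-0.340 → slack +1.432/-1.581; half-tol=0.377, Σhalf²=0.454380
  -G: nom -19.300 → Σnom=4.000; wc +0.010/-0.070 → slack +1.442/-1.651; half-tol=0.040, Σhalf²=0.455980
  -H: nom -18.500 → Σnom=-14.500; wc +0.020/-0.020 → slack +1.462/-1.671; half-tol=0.020, Σhalf²=0.456380
  +I: nom +33.090 → Σnom=18.590; wc +0.190/-0.170 → slack +1.652/-1.841; half-tol=0.180, Σhalf²=0.488780
Nominal = 18.590. Worst-case = [18.590 - 1.841, 18.590 + 1.652] = [16.749, 20.242]. RSS = √0.488780 = 0.699.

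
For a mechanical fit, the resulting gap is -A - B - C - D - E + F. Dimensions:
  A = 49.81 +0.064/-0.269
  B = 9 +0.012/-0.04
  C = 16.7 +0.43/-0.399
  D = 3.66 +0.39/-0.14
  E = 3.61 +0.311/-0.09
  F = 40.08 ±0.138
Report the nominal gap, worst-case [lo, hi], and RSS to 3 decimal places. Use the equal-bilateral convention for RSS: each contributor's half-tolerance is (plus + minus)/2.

Stack each dimension's contribution:
  -A: nom -49.810 → Σnom=-49.810; wc +0.269/-0.064 → slack +0.269/-0.064; half-tol=0.167, Σhalf²=0.027722
  -B: nom -9.000 → Σnom=-58.810; wc +0.040/-0.012 → slack +0.309/-0.076; half-tol=0.026, Σhalf²=0.028398
  -C: nom -16.700 → Σnom=-75.510; wc +0.399/-0.430 → slack +0.708/-0.506; half-tol=0.414, Σhalf²=0.200208
  -D: nom -3.660 → Σnom=-79.170; wc +0.140/-0.390 → slack +0.848/-0.896; half-tol=0.265, Σhalf²=0.270433
  -E: nom -3.610 → Σnom=-82.780; wc +0.090/-0.311 → slack +0.938/-1.207; half-tol=0.201, Σhalf²=0.310634
  +F: nom +40.080 → Σnom=-42.700; wc +0.138/-0.138 → slack +1.076/-1.345; half-tol=0.138, Σhalf²=0.329678
Nominal = -42.700. Worst-case = [-42.700 - 1.345, -42.700 + 1.076] = [-44.045, -41.624]. RSS = √0.329678 = 0.574.

nominal=-42.700 wc=[-44.045,-41.624] rss=0.574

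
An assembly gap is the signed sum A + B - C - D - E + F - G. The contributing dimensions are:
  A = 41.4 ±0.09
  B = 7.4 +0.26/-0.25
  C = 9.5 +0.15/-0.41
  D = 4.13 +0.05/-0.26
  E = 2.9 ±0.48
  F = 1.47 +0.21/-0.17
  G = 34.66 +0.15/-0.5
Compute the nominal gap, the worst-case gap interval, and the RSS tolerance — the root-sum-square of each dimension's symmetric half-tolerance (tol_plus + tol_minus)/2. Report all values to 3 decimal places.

nominal=-0.920 wc=[-2.260,1.290] rss=0.740

Stack each dimension's contribution:
  +A: nom +41.400 → Σnom=41.400; wc +0.090/-0.090 → slack +0.090/-0.090; half-tol=0.090, Σhalf²=0.008100
  +B: nom +7.400 → Σnom=48.800; wc +0.260/-0.250 → slack +0.350/-0.340; half-tol=0.255, Σhalf²=0.073125
  -C: nom -9.500 → Σnom=39.300; wc +0.410/-0.150 → slack +0.760/-0.490; half-tol=0.280, Σhalf²=0.151525
  -D: nom -4.130 → Σnom=35.170; wc +0.260/-0.050 → slack +1.020/-0.540; half-tol=0.155, Σhalf²=0.175550
  -E: nom -2.900 → Σnom=32.270; wc +0.480/-0.480 → slack +1.500/-1.020; half-tol=0.480, Σhalf²=0.405950
  +F: nom +1.470 → Σnom=33.740; wc +0.210/-0.170 → slack +1.710/-1.190; half-tol=0.190, Σhalf²=0.442050
  -G: nom -34.660 → Σnom=-0.920; wc +0.500/-0.150 → slack +2.210/-1.340; half-tol=0.325, Σhalf²=0.547675
Nominal = -0.920. Worst-case = [-0.920 - 1.340, -0.920 + 2.210] = [-2.260, 1.290]. RSS = √0.547675 = 0.740.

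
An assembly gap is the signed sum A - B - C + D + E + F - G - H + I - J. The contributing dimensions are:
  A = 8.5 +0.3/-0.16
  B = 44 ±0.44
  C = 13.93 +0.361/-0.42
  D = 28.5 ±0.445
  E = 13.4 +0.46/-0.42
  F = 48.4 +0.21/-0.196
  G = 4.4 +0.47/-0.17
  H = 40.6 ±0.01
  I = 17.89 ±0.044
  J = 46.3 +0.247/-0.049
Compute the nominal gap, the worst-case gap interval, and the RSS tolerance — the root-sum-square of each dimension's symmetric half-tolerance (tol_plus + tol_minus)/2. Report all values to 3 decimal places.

Stack each dimension's contribution:
  +A: nom +8.500 → Σnom=8.500; wc +0.300/-0.160 → slack +0.300/-0.160; half-tol=0.230, Σhalf²=0.052900
  -B: nom -44.000 → Σnom=-35.500; wc +0.440/-0.440 → slack +0.740/-0.600; half-tol=0.440, Σhalf²=0.246500
  -C: nom -13.930 → Σnom=-49.430; wc +0.420/-0.361 → slack +1.160/-0.961; half-tol=0.390, Σhalf²=0.398990
  +D: nom +28.500 → Σnom=-20.930; wc +0.445/-0.445 → slack +1.605/-1.406; half-tol=0.445, Σhalf²=0.597015
  +E: nom +13.400 → Σnom=-7.530; wc +0.460/-0.420 → slack +2.065/-1.826; half-tol=0.440, Σhalf²=0.790615
  +F: nom +48.400 → Σnom=40.870; wc +0.210/-0.196 → slack +2.275/-2.022; half-tol=0.203, Σhalf²=0.831824
  -G: nom -4.400 → Σnom=36.470; wc +0.170/-0.470 → slack +2.445/-2.492; half-tol=0.320, Σhalf²=0.934224
  -H: nom -40.600 → Σnom=-4.130; wc +0.010/-0.010 → slack +2.455/-2.502; half-tol=0.010, Σhalf²=0.934324
  +I: nom +17.890 → Σnom=13.760; wc +0.044/-0.044 → slack +2.499/-2.546; half-tol=0.044, Σhalf²=0.936260
  -J: nom -46.300 → Σnom=-32.540; wc +0.049/-0.247 → slack +2.548/-2.793; half-tol=0.148, Σhalf²=0.958164
Nominal = -32.540. Worst-case = [-32.540 - 2.793, -32.540 + 2.548] = [-35.333, -29.992]. RSS = √0.958164 = 0.979.

nominal=-32.540 wc=[-35.333,-29.992] rss=0.979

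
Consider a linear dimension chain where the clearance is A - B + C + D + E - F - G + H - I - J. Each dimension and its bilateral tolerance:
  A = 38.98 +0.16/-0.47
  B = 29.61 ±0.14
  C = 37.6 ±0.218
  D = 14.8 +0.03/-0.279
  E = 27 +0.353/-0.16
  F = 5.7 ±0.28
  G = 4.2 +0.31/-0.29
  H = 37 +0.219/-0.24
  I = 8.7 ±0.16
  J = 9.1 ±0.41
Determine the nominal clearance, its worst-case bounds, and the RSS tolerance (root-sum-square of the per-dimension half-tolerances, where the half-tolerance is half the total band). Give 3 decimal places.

nominal=98.070 wc=[95.403,100.330] rss=0.819

Stack each dimension's contribution:
  +A: nom +38.980 → Σnom=38.980; wc +0.160/-0.470 → slack +0.160/-0.470; half-tol=0.315, Σhalf²=0.099225
  -B: nom -29.610 → Σnom=9.370; wc +0.140/-0.140 → slack +0.300/-0.610; half-tol=0.140, Σhalf²=0.118825
  +C: nom +37.600 → Σnom=46.970; wc +0.218/-0.218 → slack +0.518/-0.828; half-tol=0.218, Σhalf²=0.166349
  +D: nom +14.800 → Σnom=61.770; wc +0.030/-0.279 → slack +0.548/-1.107; half-tol=0.155, Σhalf²=0.190219
  +E: nom +27.000 → Σnom=88.770; wc +0.353/-0.160 → slack +0.901/-1.267; half-tol=0.257, Σhalf²=0.256012
  -F: nom -5.700 → Σnom=83.070; wc +0.280/-0.280 → slack +1.181/-1.547; half-tol=0.280, Σhalf²=0.334412
  -G: nom -4.200 → Σnom=78.870; wc +0.290/-0.310 → slack +1.471/-1.857; half-tol=0.300, Σhalf²=0.424412
  +H: nom +37.000 → Σnom=115.870; wc +0.219/-0.240 → slack +1.690/-2.097; half-tol=0.229, Σhalf²=0.477082
  -I: nom -8.700 → Σnom=107.170; wc +0.160/-0.160 → slack +1.850/-2.257; half-tol=0.160, Σhalf²=0.502682
  -J: nom -9.100 → Σnom=98.070; wc +0.410/-0.410 → slack +2.260/-2.667; half-tol=0.410, Σhalf²=0.670782
Nominal = 98.070. Worst-case = [98.070 - 2.667, 98.070 + 2.260] = [95.403, 100.330]. RSS = √0.670782 = 0.819.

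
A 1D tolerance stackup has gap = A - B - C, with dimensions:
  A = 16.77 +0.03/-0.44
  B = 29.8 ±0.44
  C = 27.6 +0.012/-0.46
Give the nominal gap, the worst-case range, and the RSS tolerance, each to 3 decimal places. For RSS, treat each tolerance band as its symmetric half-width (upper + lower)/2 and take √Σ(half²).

Stack each dimension's contribution:
  +A: nom +16.770 → Σnom=16.770; wc +0.030/-0.440 → slack +0.030/-0.440; half-tol=0.235, Σhalf²=0.055225
  -B: nom -29.800 → Σnom=-13.030; wc +0.440/-0.440 → slack +0.470/-0.880; half-tol=0.440, Σhalf²=0.248825
  -C: nom -27.600 → Σnom=-40.630; wc +0.460/-0.012 → slack +0.930/-0.892; half-tol=0.236, Σhalf²=0.304521
Nominal = -40.630. Worst-case = [-40.630 - 0.892, -40.630 + 0.930] = [-41.522, -39.700]. RSS = √0.304521 = 0.552.

nominal=-40.630 wc=[-41.522,-39.700] rss=0.552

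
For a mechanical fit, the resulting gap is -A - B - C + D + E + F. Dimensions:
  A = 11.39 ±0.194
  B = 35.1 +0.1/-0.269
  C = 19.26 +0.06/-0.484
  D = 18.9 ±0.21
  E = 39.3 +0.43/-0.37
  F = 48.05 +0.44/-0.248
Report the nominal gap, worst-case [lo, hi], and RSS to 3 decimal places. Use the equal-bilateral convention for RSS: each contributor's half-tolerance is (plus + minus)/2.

Stack each dimension's contribution:
  -A: nom -11.390 → Σnom=-11.390; wc +0.194/-0.194 → slack +0.194/-0.194; half-tol=0.194, Σhalf²=0.037636
  -B: nom -35.100 → Σnom=-46.490; wc +0.269/-0.100 → slack +0.463/-0.294; half-tol=0.184, Σhalf²=0.071676
  -C: nom -19.260 → Σnom=-65.750; wc +0.484/-0.060 → slack +0.947/-0.354; half-tol=0.272, Σhalf²=0.145660
  +D: nom +18.900 → Σnom=-46.850; wc +0.210/-0.210 → slack +1.157/-0.564; half-tol=0.210, Σhalf²=0.189760
  +E: nom +39.300 → Σnom=-7.550; wc +0.430/-0.370 → slack +1.587/-0.934; half-tol=0.400, Σhalf²=0.349760
  +F: nom +48.050 → Σnom=40.500; wc +0.440/-0.248 → slack +2.027/-1.182; half-tol=0.344, Σhalf²=0.468096
Nominal = 40.500. Worst-case = [40.500 - 1.182, 40.500 + 2.027] = [39.318, 42.527]. RSS = √0.468096 = 0.684.

nominal=40.500 wc=[39.318,42.527] rss=0.684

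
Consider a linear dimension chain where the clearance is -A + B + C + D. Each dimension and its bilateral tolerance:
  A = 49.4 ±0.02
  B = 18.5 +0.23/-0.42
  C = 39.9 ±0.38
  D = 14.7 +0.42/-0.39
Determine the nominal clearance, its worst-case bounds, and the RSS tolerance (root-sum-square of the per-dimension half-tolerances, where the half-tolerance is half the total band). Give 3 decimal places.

nominal=23.700 wc=[22.490,24.750] rss=0.644

Stack each dimension's contribution:
  -A: nom -49.400 → Σnom=-49.400; wc +0.020/-0.020 → slack +0.020/-0.020; half-tol=0.020, Σhalf²=0.000400
  +B: nom +18.500 → Σnom=-30.900; wc +0.230/-0.420 → slack +0.250/-0.440; half-tol=0.325, Σhalf²=0.106025
  +C: nom +39.900 → Σnom=9.000; wc +0.380/-0.380 → slack +0.630/-0.820; half-tol=0.380, Σhalf²=0.250425
  +D: nom +14.700 → Σnom=23.700; wc +0.420/-0.390 → slack +1.050/-1.210; half-tol=0.405, Σhalf²=0.414450
Nominal = 23.700. Worst-case = [23.700 - 1.210, 23.700 + 1.050] = [22.490, 24.750]. RSS = √0.414450 = 0.644.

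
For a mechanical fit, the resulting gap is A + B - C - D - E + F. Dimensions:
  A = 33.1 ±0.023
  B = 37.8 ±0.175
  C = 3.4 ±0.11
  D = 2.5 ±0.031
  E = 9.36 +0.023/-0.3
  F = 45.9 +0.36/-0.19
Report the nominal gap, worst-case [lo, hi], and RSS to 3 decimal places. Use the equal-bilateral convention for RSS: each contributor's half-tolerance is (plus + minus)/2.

Stack each dimension's contribution:
  +A: nom +33.100 → Σnom=33.100; wc +0.023/-0.023 → slack +0.023/-0.023; half-tol=0.023, Σhalf²=0.000529
  +B: nom +37.800 → Σnom=70.900; wc +0.175/-0.175 → slack +0.198/-0.198; half-tol=0.175, Σhalf²=0.031154
  -C: nom -3.400 → Σnom=67.500; wc +0.110/-0.110 → slack +0.308/-0.308; half-tol=0.110, Σhalf²=0.043254
  -D: nom -2.500 → Σnom=65.000; wc +0.031/-0.031 → slack +0.339/-0.339; half-tol=0.031, Σhalf²=0.044215
  -E: nom -9.360 → Σnom=55.640; wc +0.300/-0.023 → slack +0.639/-0.362; half-tol=0.162, Σhalf²=0.070297
  +F: nom +45.900 → Σnom=101.540; wc +0.360/-0.190 → slack +0.999/-0.552; half-tol=0.275, Σhalf²=0.145922
Nominal = 101.540. Worst-case = [101.540 - 0.552, 101.540 + 0.999] = [100.988, 102.539]. RSS = √0.145922 = 0.382.

nominal=101.540 wc=[100.988,102.539] rss=0.382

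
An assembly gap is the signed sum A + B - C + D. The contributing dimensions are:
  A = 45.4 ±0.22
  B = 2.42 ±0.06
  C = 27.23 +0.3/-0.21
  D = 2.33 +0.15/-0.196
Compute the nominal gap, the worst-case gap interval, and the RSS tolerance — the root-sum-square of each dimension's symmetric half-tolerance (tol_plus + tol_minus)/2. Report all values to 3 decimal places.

Stack each dimension's contribution:
  +A: nom +45.400 → Σnom=45.400; wc +0.220/-0.220 → slack +0.220/-0.220; half-tol=0.220, Σhalf²=0.048400
  +B: nom +2.420 → Σnom=47.820; wc +0.060/-0.060 → slack +0.280/-0.280; half-tol=0.060, Σhalf²=0.052000
  -C: nom -27.230 → Σnom=20.590; wc +0.210/-0.300 → slack +0.490/-0.580; half-tol=0.255, Σhalf²=0.117025
  +D: nom +2.330 → Σnom=22.920; wc +0.150/-0.196 → slack +0.640/-0.776; half-tol=0.173, Σhalf²=0.146954
Nominal = 22.920. Worst-case = [22.920 - 0.776, 22.920 + 0.640] = [22.144, 23.560]. RSS = √0.146954 = 0.383.

nominal=22.920 wc=[22.144,23.560] rss=0.383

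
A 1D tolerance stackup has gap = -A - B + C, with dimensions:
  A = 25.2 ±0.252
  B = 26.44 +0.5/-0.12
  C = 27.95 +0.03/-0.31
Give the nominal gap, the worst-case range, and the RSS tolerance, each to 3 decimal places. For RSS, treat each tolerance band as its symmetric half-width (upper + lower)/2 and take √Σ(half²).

Stack each dimension's contribution:
  -A: nom -25.200 → Σnom=-25.200; wc +0.252/-0.252 → slack +0.252/-0.252; half-tol=0.252, Σhalf²=0.063504
  -B: nom -26.440 → Σnom=-51.640; wc +0.120/-0.500 → slack +0.372/-0.752; half-tol=0.310, Σhalf²=0.159604
  +C: nom +27.950 → Σnom=-23.690; wc +0.030/-0.310 → slack +0.402/-1.062; half-tol=0.170, Σhalf²=0.188504
Nominal = -23.690. Worst-case = [-23.690 - 1.062, -23.690 + 0.402] = [-24.752, -23.288]. RSS = √0.188504 = 0.434.

nominal=-23.690 wc=[-24.752,-23.288] rss=0.434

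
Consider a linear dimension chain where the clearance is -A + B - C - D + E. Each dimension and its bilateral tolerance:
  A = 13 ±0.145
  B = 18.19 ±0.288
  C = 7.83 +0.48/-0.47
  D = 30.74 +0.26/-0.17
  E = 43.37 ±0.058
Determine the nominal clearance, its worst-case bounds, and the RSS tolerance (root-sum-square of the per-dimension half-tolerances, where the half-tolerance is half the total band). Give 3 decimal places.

Stack each dimension's contribution:
  -A: nom -13.000 → Σnom=-13.000; wc +0.145/-0.145 → slack +0.145/-0.145; half-tol=0.145, Σhalf²=0.021025
  +B: nom +18.190 → Σnom=5.190; wc +0.288/-0.288 → slack +0.433/-0.433; half-tol=0.288, Σhalf²=0.103969
  -C: nom -7.830 → Σnom=-2.640; wc +0.470/-0.480 → slack +0.903/-0.913; half-tol=0.475, Σhalf²=0.329594
  -D: nom -30.740 → Σnom=-33.380; wc +0.170/-0.260 → slack +1.073/-1.173; half-tol=0.215, Σhalf²=0.375819
  +E: nom +43.370 → Σnom=9.990; wc +0.058/-0.058 → slack +1.131/-1.231; half-tol=0.058, Σhalf²=0.379183
Nominal = 9.990. Worst-case = [9.990 - 1.231, 9.990 + 1.131] = [8.759, 11.121]. RSS = √0.379183 = 0.616.

nominal=9.990 wc=[8.759,11.121] rss=0.616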